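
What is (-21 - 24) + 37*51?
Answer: 1842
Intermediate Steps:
(-21 - 24) + 37*51 = -45 + 1887 = 1842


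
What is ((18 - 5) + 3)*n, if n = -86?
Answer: -1376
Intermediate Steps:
((18 - 5) + 3)*n = ((18 - 5) + 3)*(-86) = (13 + 3)*(-86) = 16*(-86) = -1376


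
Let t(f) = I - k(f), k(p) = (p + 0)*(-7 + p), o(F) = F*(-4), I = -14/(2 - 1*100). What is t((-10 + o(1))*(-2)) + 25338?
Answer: 173251/7 ≈ 24750.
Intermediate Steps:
I = 1/7 (I = -14/(2 - 100) = -14/(-98) = -14*(-1/98) = 1/7 ≈ 0.14286)
o(F) = -4*F
k(p) = p*(-7 + p)
t(f) = 1/7 - f*(-7 + f)
t((-10 + o(1))*(-2)) + 25338 = (1/7 - (-10 - 4*1)*(-2)*(-7 + (-10 - 4*1)*(-2))) + 25338 = (1/7 - (-10 - 4)*(-2)*(-7 + (-10 - 4)*(-2))) + 25338 = (1/7 - (-14*(-2))*(-7 - 14*(-2))) + 25338 = (1/7 - 1*28*(-7 + 28)) + 25338 = (1/7 - 1*28*21) + 25338 = (1/7 - 588) + 25338 = -4115/7 + 25338 = 173251/7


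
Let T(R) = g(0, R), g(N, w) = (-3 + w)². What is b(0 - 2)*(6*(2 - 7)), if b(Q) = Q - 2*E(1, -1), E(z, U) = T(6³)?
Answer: 2722200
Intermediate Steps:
T(R) = (-3 + R)²
E(z, U) = 45369 (E(z, U) = (-3 + 6³)² = (-3 + 216)² = 213² = 45369)
b(Q) = -90738 + Q (b(Q) = Q - 2*45369 = Q - 90738 = -90738 + Q)
b(0 - 2)*(6*(2 - 7)) = (-90738 + (0 - 2))*(6*(2 - 7)) = (-90738 - 2)*(6*(-5)) = -90740*(-30) = 2722200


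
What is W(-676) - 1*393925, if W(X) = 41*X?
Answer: -421641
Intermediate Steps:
W(-676) - 1*393925 = 41*(-676) - 1*393925 = -27716 - 393925 = -421641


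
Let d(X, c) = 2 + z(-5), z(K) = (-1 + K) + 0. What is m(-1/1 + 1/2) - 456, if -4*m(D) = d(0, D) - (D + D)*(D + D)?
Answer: -1819/4 ≈ -454.75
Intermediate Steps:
z(K) = -1 + K
d(X, c) = -4 (d(X, c) = 2 + (-1 - 5) = 2 - 6 = -4)
m(D) = 1 + D² (m(D) = -(-4 - (D + D)*(D + D))/4 = -(-4 - 2*D*2*D)/4 = -(-4 - 4*D²)/4 = 1 + D²)
m(-1/1 + 1/2) - 456 = (1 + (-1/1 + 1/2)²) - 456 = (1 + (-1*1 + 1*(½))²) - 456 = (1 + (-1 + ½)²) - 456 = (1 + (-½)²) - 456 = (1 + ¼) - 456 = 5/4 - 456 = -1819/4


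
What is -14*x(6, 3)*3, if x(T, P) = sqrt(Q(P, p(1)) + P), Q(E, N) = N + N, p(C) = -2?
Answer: -42*I ≈ -42.0*I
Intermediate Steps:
Q(E, N) = 2*N
x(T, P) = sqrt(-4 + P) (x(T, P) = sqrt(2*(-2) + P) = sqrt(-4 + P))
-14*x(6, 3)*3 = -14*sqrt(-4 + 3)*3 = -14*I*3 = -42*I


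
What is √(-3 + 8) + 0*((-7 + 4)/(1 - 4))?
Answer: √5 ≈ 2.2361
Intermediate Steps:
√(-3 + 8) + 0*((-7 + 4)/(1 - 4)) = √5 + 0*(-3/(-3)) = √5 + 0*(-3*(-⅓)) = √5 + 0*1 = √5 + 0 = √5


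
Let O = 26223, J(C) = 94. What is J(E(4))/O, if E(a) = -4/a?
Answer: 94/26223 ≈ 0.0035846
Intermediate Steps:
J(E(4))/O = 94/26223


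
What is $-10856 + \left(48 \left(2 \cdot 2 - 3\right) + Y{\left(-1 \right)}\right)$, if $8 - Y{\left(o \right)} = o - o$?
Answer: $-10800$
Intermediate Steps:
$Y{\left(o \right)} = 8$ ($Y{\left(o \right)} = 8 - \left(o - o\right) = 8 - 0 = 8 + 0 = 8$)
$-10856 + \left(48 \left(2 \cdot 2 - 3\right) + Y{\left(-1 \right)}\right) = -10856 + \left(48 \left(2 \cdot 2 - 3\right) + 8\right) = -10856 + \left(48 \left(4 - 3\right) + 8\right) = -10856 + \left(48 \cdot 1 + 8\right) = -10856 + \left(48 + 8\right) = -10856 + 56 = -10800$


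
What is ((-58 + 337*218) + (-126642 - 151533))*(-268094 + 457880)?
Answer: -38861909862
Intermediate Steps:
((-58 + 337*218) + (-126642 - 151533))*(-268094 + 457880) = ((-58 + 73466) - 278175)*189786 = (73408 - 278175)*189786 = -204767*189786 = -38861909862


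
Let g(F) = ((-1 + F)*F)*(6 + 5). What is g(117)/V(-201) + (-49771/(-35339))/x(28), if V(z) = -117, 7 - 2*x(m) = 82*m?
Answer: -103216978538/80890971 ≈ -1276.0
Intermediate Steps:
x(m) = 7/2 - 41*m
g(F) = 11*F*(-1 + F) (g(F) = (F*(-1 + F))*11 = 11*F*(-1 + F))
g(117)/V(-201) + (-49771/(-35339))/x(28) = (11*117*(-1 + 117))/(-117) + (-49771/(-35339))/(7/2 - 41*28) = (11*117*116)*(-1/117) + (-49771*(-1/35339))/(7/2 - 1148) = 149292*(-1/117) + 49771/(35339*(-2289/2)) = -1276 + (49771/35339)*(-2/2289) = -1276 - 99542/80890971 = -103216978538/80890971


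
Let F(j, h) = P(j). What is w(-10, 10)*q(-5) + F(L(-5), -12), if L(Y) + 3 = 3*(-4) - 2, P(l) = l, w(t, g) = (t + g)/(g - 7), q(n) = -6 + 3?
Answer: -17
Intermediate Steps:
q(n) = -3
w(t, g) = (g + t)/(-7 + g)
L(Y) = -17 (L(Y) = -3 + (3*(-4) - 2) = -3 + (-12 - 2) = -3 - 14 = -17)
F(j, h) = j
w(-10, 10)*q(-5) + F(L(-5), -12) = ((10 - 10)/(-7 + 10))*(-3) - 17 = (0/3)*(-3) - 17 = ((1/3)*0)*(-3) - 17 = 0*(-3) - 17 = 0 - 17 = -17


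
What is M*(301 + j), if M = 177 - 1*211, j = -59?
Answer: -8228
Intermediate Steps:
M = -34 (M = 177 - 211 = -34)
M*(301 + j) = -34*(301 - 59) = -34*242 = -8228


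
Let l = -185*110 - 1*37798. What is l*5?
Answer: -290740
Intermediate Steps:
l = -58148 (l = -20350 - 37798 = -58148)
l*5 = -58148*5 = -290740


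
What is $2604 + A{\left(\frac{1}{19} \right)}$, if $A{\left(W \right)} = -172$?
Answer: $2432$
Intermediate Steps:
$2604 + A{\left(\frac{1}{19} \right)} = 2604 - 172 = 2432$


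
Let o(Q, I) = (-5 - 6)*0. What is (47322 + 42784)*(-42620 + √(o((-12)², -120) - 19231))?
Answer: -3840317720 + 90106*I*√19231 ≈ -3.8403e+9 + 1.2496e+7*I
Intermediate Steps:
o(Q, I) = 0 (o(Q, I) = -11*0 = 0)
(47322 + 42784)*(-42620 + √(o((-12)², -120) - 19231)) = (47322 + 42784)*(-42620 + √(0 - 19231)) = 90106*(-42620 + √(-19231)) = 90106*(-42620 + I*√19231) = -3840317720 + 90106*I*√19231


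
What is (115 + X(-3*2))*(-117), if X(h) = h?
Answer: -12753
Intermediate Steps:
(115 + X(-3*2))*(-117) = (115 - 3*2)*(-117) = (115 - 6)*(-117) = 109*(-117) = -12753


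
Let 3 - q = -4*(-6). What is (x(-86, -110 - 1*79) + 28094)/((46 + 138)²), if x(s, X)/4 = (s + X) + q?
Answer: 585/736 ≈ 0.79484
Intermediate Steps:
q = -21 (q = 3 - (-4)*(-6) = 3 - 1*24 = 3 - 24 = -21)
x(s, X) = -84 + 4*X + 4*s (x(s, X) = 4*((s + X) - 21) = 4*((X + s) - 21) = 4*(-21 + X + s) = -84 + 4*X + 4*s)
(x(-86, -110 - 1*79) + 28094)/((46 + 138)²) = ((-84 + 4*(-110 - 1*79) + 4*(-86)) + 28094)/((46 + 138)²) = ((-84 + 4*(-110 - 79) - 344) + 28094)/(184²) = ((-84 + 4*(-189) - 344) + 28094)/33856 = ((-84 - 756 - 344) + 28094)*(1/33856) = (-1184 + 28094)*(1/33856) = 26910*(1/33856) = 585/736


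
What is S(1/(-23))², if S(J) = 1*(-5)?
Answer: 25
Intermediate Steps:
S(J) = -5
S(1/(-23))² = (-5)² = 25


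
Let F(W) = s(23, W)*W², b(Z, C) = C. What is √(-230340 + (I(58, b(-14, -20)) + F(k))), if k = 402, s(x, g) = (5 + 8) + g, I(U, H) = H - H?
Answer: 2*√16708830 ≈ 8175.3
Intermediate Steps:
I(U, H) = 0
s(x, g) = 13 + g
F(W) = W²*(13 + W) (F(W) = (13 + W)*W² = W²*(13 + W))
√(-230340 + (I(58, b(-14, -20)) + F(k))) = √(-230340 + (0 + 402²*(13 + 402))) = √(-230340 + (0 + 161604*415)) = √(-230340 + (0 + 67065660)) = √(-230340 + 67065660) = √66835320 = 2*√16708830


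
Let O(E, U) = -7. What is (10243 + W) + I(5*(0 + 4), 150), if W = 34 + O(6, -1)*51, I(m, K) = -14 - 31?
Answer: 9875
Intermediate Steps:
I(m, K) = -45
W = -323 (W = 34 - 7*51 = 34 - 357 = -323)
(10243 + W) + I(5*(0 + 4), 150) = (10243 - 323) - 45 = 9920 - 45 = 9875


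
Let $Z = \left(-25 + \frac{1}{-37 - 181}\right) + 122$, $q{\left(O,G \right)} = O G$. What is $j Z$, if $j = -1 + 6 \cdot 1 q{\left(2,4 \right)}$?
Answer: $\frac{993815}{218} \approx 4558.8$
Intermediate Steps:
$q{\left(O,G \right)} = G O$
$Z = \frac{21145}{218}$ ($Z = \left(-25 + \frac{1}{-218}\right) + 122 = \left(-25 - \frac{1}{218}\right) + 122 = - \frac{5451}{218} + 122 = \frac{21145}{218} \approx 96.995$)
$j = 47$ ($j = -1 + 6 \cdot 1 \cdot 4 \cdot 2 = -1 + 6 \cdot 8 = -1 + 48 = 47$)
$j Z = 47 \cdot \frac{21145}{218} = \frac{993815}{218}$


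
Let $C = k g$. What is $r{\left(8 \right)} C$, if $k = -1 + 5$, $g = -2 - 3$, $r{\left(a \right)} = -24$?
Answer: $480$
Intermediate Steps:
$g = -5$ ($g = -2 - 3 = -5$)
$k = 4$
$C = -20$ ($C = 4 \left(-5\right) = -20$)
$r{\left(8 \right)} C = \left(-24\right) \left(-20\right) = 480$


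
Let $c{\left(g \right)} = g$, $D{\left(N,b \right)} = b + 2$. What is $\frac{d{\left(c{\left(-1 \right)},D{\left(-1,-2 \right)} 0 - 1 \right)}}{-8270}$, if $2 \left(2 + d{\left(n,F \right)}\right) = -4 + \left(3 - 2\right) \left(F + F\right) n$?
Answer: $\frac{3}{8270} \approx 0.00036276$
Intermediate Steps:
$D{\left(N,b \right)} = 2 + b$
$d{\left(n,F \right)} = -4 + F n$ ($d{\left(n,F \right)} = -2 + \frac{-4 + \left(3 - 2\right) \left(F + F\right) n}{2} = -2 + \frac{-4 + 1 \cdot 2 F n}{2} = -2 + \frac{-4 + 2 F n}{2} = -2 + \left(-2 + F n\right) = -4 + F n$)
$\frac{d{\left(c{\left(-1 \right)},D{\left(-1,-2 \right)} 0 - 1 \right)}}{-8270} = \frac{-4 + \left(\left(2 - 2\right) 0 - 1\right) \left(-1\right)}{-8270} = \left(-4 + \left(0 \cdot 0 - 1\right) \left(-1\right)\right) \left(- \frac{1}{8270}\right) = \left(-4 + \left(0 - 1\right) \left(-1\right)\right) \left(- \frac{1}{8270}\right) = \left(-4 - -1\right) \left(- \frac{1}{8270}\right) = \left(-4 + 1\right) \left(- \frac{1}{8270}\right) = \left(-3\right) \left(- \frac{1}{8270}\right) = \frac{3}{8270}$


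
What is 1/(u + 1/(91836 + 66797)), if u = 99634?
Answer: 158633/15805240323 ≈ 1.0037e-5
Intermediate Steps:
1/(u + 1/(91836 + 66797)) = 1/(99634 + 1/(91836 + 66797)) = 1/(99634 + 1/158633) = 1/(15805240323/158633) = 158633/15805240323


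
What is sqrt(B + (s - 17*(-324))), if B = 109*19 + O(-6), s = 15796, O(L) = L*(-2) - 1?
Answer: sqrt(23386) ≈ 152.92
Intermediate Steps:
O(L) = -1 - 2*L (O(L) = -2*L - 1 = -1 - 2*L)
B = 2082 (B = 109*19 + (-1 - 2*(-6)) = 2071 + (-1 + 12) = 2071 + 11 = 2082)
sqrt(B + (s - 17*(-324))) = sqrt(2082 + (15796 - 17*(-324))) = sqrt(2082 + (15796 + 5508)) = sqrt(2082 + 21304) = sqrt(23386)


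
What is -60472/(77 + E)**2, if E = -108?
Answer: -60472/961 ≈ -62.926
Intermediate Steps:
-60472/(77 + E)**2 = -60472/(77 - 108)**2 = -60472/((-31)**2) = -60472/961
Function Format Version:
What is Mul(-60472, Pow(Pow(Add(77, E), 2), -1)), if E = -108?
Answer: Rational(-60472, 961) ≈ -62.926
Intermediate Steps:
Mul(-60472, Pow(Pow(Add(77, E), 2), -1)) = Mul(-60472, Pow(Pow(Add(77, -108), 2), -1)) = Mul(-60472, Pow(Pow(-31, 2), -1)) = Mul(-60472, Pow(961, -1)) = Mul(-60472, Rational(1, 961)) = Rational(-60472, 961)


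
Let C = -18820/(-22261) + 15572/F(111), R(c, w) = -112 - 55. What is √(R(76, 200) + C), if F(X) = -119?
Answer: I*√7212054557015/155827 ≈ 17.234*I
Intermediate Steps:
R(c, w) = -167
C = -20259336/155827 (C = -18820/(-22261) + 15572/(-119) = -18820*(-1/22261) + 15572*(-1/119) = 18820/22261 - 916/7 = -20259336/155827 ≈ -130.01)
√(R(76, 200) + C) = √(-167 - 20259336/155827) = √(-46282445/155827) = I*√7212054557015/155827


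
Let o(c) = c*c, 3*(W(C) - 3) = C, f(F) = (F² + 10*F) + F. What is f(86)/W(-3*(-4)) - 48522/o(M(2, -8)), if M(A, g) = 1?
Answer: -331312/7 ≈ -47330.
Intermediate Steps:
f(F) = F² + 11*F
W(C) = 3 + C/3
o(c) = c²
f(86)/W(-3*(-4)) - 48522/o(M(2, -8)) = (86*(11 + 86))/(3 + (-3*(-4))/3) - 48522/(1²) = (86*97)/(3 + (⅓)*12) - 48522/1 = 8342/(3 + 4) - 48522*1 = 8342/7 - 48522 = -331312/7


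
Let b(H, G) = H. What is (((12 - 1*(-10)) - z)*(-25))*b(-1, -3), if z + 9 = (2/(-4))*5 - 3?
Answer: 1825/2 ≈ 912.50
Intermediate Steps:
z = -29/2 (z = -9 + ((2/(-4))*5 - 3) = -9 + ((2*(-¼))*5 - 3) = -9 + (-½*5 - 3) = -9 + (-5/2 - 3) = -9 - 11/2 = -29/2 ≈ -14.500)
(((12 - 1*(-10)) - z)*(-25))*b(-1, -3) = (((12 - 1*(-10)) - 1*(-29/2))*(-25))*(-1) = (((12 + 10) + 29/2)*(-25))*(-1) = ((22 + 29/2)*(-25))*(-1) = ((73/2)*(-25))*(-1) = -1825/2*(-1) = 1825/2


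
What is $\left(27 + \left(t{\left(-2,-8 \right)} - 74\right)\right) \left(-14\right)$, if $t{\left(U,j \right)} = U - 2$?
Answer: $714$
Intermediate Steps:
$t{\left(U,j \right)} = -2 + U$
$\left(27 + \left(t{\left(-2,-8 \right)} - 74\right)\right) \left(-14\right) = \left(27 - 78\right) \left(-14\right) = \left(-51\right) \left(-14\right) = 714$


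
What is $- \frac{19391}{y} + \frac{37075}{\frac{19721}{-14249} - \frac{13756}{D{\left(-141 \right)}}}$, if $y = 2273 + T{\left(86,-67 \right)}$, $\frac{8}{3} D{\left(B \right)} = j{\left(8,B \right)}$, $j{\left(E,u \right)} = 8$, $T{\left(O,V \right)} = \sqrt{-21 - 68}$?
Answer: $\frac{- 1584845025 \sqrt{89} + 7404315221962 i}{196068407 \left(\sqrt{89} - 2273 i\right)} \approx -16.614 + 0.035407 i$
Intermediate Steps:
$T{\left(O,V \right)} = i \sqrt{89}$ ($T{\left(O,V \right)} = \sqrt{-89} = i \sqrt{89}$)
$D{\left(B \right)} = 3$ ($D{\left(B \right)} = \frac{3}{8} \cdot 8 = 3$)
$y = 2273 + i \sqrt{89} \approx 2273.0 + 9.434 i$
$- \frac{19391}{y} + \frac{37075}{\frac{19721}{-14249} - \frac{13756}{D{\left(-141 \right)}}} = - \frac{19391}{2273 + i \sqrt{89}} + \frac{37075}{\frac{19721}{-14249} - \frac{13756}{3}} = - \frac{19391}{2273 + i \sqrt{89}} + \frac{37075}{19721 \left(- \frac{1}{14249}\right) - \frac{13756}{3}} = - \frac{19391}{2273 + i \sqrt{89}} + \frac{37075}{- \frac{19721}{14249} - \frac{13756}{3}} = - \frac{19391}{2273 + i \sqrt{89}} + \frac{37075}{- \frac{196068407}{42747}} = - \frac{19391}{2273 + i \sqrt{89}} + 37075 \left(- \frac{42747}{196068407}\right) = - \frac{19391}{2273 + i \sqrt{89}} - \frac{1584845025}{196068407} = - \frac{1584845025}{196068407} - \frac{19391}{2273 + i \sqrt{89}}$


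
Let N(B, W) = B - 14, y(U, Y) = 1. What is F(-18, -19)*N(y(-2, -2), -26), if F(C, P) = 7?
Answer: -91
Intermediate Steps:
N(B, W) = -14 + B
F(-18, -19)*N(y(-2, -2), -26) = 7*(-14 + 1) = 7*(-13) = -91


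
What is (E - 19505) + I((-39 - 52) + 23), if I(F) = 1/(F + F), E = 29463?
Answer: 1354287/136 ≈ 9958.0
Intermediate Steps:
I(F) = 1/(2*F)
(E - 19505) + I((-39 - 52) + 23) = (29463 - 19505) + 1/(2*((-39 - 52) + 23)) = 9958 + 1/(2*(-91 + 23)) = 9958 + (½)/(-68) = 9958 + (½)*(-1/68) = 9958 - 1/136 = 1354287/136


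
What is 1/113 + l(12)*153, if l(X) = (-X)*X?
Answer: -2489615/113 ≈ -22032.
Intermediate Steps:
l(X) = -X**2
1/113 + l(12)*153 = 1/113 - 1*12**2*153 = 1/113 - 1*144*153 = 1/113 - 144*153 = 1/113 - 22032 = -2489615/113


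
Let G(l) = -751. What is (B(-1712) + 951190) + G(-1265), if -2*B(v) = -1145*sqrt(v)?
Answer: 950439 + 2290*I*sqrt(107) ≈ 9.5044e+5 + 23688.0*I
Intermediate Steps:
B(v) = 1145*sqrt(v)/2 (B(v) = -(-1145)*sqrt(v)/2 = 1145*sqrt(v)/2)
(B(-1712) + 951190) + G(-1265) = (1145*sqrt(-1712)/2 + 951190) - 751 = (1145*(4*I*sqrt(107))/2 + 951190) - 751 = (2290*I*sqrt(107) + 951190) - 751 = (951190 + 2290*I*sqrt(107)) - 751 = 950439 + 2290*I*sqrt(107)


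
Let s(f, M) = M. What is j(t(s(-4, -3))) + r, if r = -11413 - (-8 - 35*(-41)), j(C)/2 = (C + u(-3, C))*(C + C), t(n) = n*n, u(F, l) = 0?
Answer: -12516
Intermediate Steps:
t(n) = n²
j(C) = 4*C² (j(C) = 2*((C + 0)*(C + C)) = 2*(C*(2*C)) = 2*(2*C²) = 4*C²)
r = -12840 (r = -11413 - (-8 + 1435) = -11413 - 1*1427 = -11413 - 1427 = -12840)
j(t(s(-4, -3))) + r = 4*((-3)²)² - 12840 = 4*9² - 12840 = 4*81 - 12840 = 324 - 12840 = -12516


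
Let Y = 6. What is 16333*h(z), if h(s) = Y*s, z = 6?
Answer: 587988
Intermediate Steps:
h(s) = 6*s
16333*h(z) = 16333*(6*6) = 16333*36 = 587988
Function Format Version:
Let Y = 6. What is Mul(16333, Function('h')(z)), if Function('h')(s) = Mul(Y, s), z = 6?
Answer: 587988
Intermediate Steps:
Function('h')(s) = Mul(6, s)
Mul(16333, Function('h')(z)) = Mul(16333, Mul(6, 6)) = Mul(16333, 36) = 587988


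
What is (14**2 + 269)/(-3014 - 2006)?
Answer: -93/1004 ≈ -0.092629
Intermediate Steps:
(14**2 + 269)/(-3014 - 2006) = (196 + 269)/(-5020) = 465*(-1/5020) = -93/1004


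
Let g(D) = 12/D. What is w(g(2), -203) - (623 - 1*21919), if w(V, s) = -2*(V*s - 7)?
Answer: 23746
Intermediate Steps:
w(V, s) = 14 - 2*V*s (w(V, s) = -2*(-7 + V*s) = 14 - 2*V*s)
w(g(2), -203) - (623 - 1*21919) = (14 - 2*12/2*(-203)) - (623 - 1*21919) = (14 - 2*12*(½)*(-203)) - (623 - 21919) = (14 - 2*6*(-203)) - 1*(-21296) = (14 + 2436) + 21296 = 2450 + 21296 = 23746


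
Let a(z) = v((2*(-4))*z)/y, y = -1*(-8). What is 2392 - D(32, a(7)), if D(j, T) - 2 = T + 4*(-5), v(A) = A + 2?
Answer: 9667/4 ≈ 2416.8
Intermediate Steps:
y = 8
v(A) = 2 + A
a(z) = ¼ - z (a(z) = (2 + (2*(-4))*z)/8 = (2 - 8*z)*(⅛) = ¼ - z)
D(j, T) = -18 + T (D(j, T) = 2 + (T + 4*(-5)) = 2 + (T - 20) = 2 + (-20 + T) = -18 + T)
2392 - D(32, a(7)) = 2392 - (-18 + (¼ - 1*7)) = 2392 - (-18 + (¼ - 7)) = 2392 - (-18 - 27/4) = 2392 - 1*(-99/4) = 2392 + 99/4 = 9667/4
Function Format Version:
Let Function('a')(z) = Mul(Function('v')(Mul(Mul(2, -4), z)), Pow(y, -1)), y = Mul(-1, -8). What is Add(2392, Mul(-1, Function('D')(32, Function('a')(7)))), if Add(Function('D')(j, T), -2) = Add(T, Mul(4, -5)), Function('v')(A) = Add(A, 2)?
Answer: Rational(9667, 4) ≈ 2416.8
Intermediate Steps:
y = 8
Function('v')(A) = Add(2, A)
Function('a')(z) = Add(Rational(1, 4), Mul(-1, z)) (Function('a')(z) = Mul(Add(2, Mul(Mul(2, -4), z)), Pow(8, -1)) = Mul(Add(2, Mul(-8, z)), Rational(1, 8)) = Add(Rational(1, 4), Mul(-1, z)))
Function('D')(j, T) = Add(-18, T) (Function('D')(j, T) = Add(2, Add(T, Mul(4, -5))) = Add(2, Add(T, -20)) = Add(2, Add(-20, T)) = Add(-18, T))
Add(2392, Mul(-1, Function('D')(32, Function('a')(7)))) = Add(2392, Mul(-1, Add(-18, Add(Rational(1, 4), Mul(-1, 7))))) = Add(2392, Mul(-1, Add(-18, Add(Rational(1, 4), -7)))) = Add(2392, Mul(-1, Add(-18, Rational(-27, 4)))) = Add(2392, Mul(-1, Rational(-99, 4))) = Add(2392, Rational(99, 4)) = Rational(9667, 4)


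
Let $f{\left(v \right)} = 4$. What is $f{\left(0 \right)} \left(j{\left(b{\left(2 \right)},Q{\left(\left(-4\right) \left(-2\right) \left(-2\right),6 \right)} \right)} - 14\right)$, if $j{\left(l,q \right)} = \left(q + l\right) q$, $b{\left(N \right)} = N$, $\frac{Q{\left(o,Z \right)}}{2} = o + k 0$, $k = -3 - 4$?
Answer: $3784$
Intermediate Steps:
$k = -7$
$Q{\left(o,Z \right)} = 2 o$ ($Q{\left(o,Z \right)} = 2 \left(o - 0\right) = 2 \left(o + 0\right) = 2 o$)
$j{\left(l,q \right)} = q \left(l + q\right)$ ($j{\left(l,q \right)} = \left(l + q\right) q = q \left(l + q\right)$)
$f{\left(0 \right)} \left(j{\left(b{\left(2 \right)},Q{\left(\left(-4\right) \left(-2\right) \left(-2\right),6 \right)} \right)} - 14\right) = 4 \left(2 \left(-4\right) \left(-2\right) \left(-2\right) \left(2 + 2 \left(-4\right) \left(-2\right) \left(-2\right)\right) - 14\right) = 4 \left(2 \cdot 8 \left(-2\right) \left(2 + 2 \cdot 8 \left(-2\right)\right) - 14\right) = 4 \left(2 \left(-16\right) \left(2 + 2 \left(-16\right)\right) - 14\right) = 4 \left(- 32 \left(2 - 32\right) - 14\right) = 4 \left(\left(-32\right) \left(-30\right) - 14\right) = 4 \left(960 - 14\right) = 4 \cdot 946 = 3784$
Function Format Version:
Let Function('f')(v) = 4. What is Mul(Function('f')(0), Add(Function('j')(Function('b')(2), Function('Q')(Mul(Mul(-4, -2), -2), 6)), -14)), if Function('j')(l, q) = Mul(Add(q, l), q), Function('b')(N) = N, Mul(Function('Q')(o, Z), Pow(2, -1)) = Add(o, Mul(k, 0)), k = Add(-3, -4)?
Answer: 3784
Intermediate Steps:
k = -7
Function('Q')(o, Z) = Mul(2, o) (Function('Q')(o, Z) = Mul(2, Add(o, Mul(-7, 0))) = Mul(2, Add(o, 0)) = Mul(2, o))
Function('j')(l, q) = Mul(q, Add(l, q)) (Function('j')(l, q) = Mul(Add(l, q), q) = Mul(q, Add(l, q)))
Mul(Function('f')(0), Add(Function('j')(Function('b')(2), Function('Q')(Mul(Mul(-4, -2), -2), 6)), -14)) = Mul(4, Add(Mul(Mul(2, Mul(Mul(-4, -2), -2)), Add(2, Mul(2, Mul(Mul(-4, -2), -2)))), -14)) = Mul(4, Add(Mul(Mul(2, Mul(8, -2)), Add(2, Mul(2, Mul(8, -2)))), -14)) = Mul(4, Add(Mul(Mul(2, -16), Add(2, Mul(2, -16))), -14)) = Mul(4, Add(Mul(-32, Add(2, -32)), -14)) = Mul(4, Add(Mul(-32, -30), -14)) = Mul(4, Add(960, -14)) = Mul(4, 946) = 3784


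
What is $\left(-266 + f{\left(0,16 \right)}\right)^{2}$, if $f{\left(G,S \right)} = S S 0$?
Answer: $70756$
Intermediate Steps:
$f{\left(G,S \right)} = 0$ ($f{\left(G,S \right)} = S^{2} \cdot 0 = 0$)
$\left(-266 + f{\left(0,16 \right)}\right)^{2} = \left(-266 + 0\right)^{2} = \left(-266\right)^{2} = 70756$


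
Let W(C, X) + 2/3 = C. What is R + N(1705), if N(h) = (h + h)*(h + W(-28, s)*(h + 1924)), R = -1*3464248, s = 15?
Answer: -1057191134/3 ≈ -3.5240e+8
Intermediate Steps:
W(C, X) = -⅔ + C
R = -3464248
N(h) = 2*h*(-165464/3 - 83*h/3) (N(h) = (h + h)*(h + (-⅔ - 28)*(h + 1924)) = (2*h)*(h - 86*(1924 + h)/3) = (2*h)*(h + (-165464/3 - 86*h/3)) = (2*h)*(-165464/3 - 83*h/3) = 2*h*(-165464/3 - 83*h/3))
R + N(1705) = -3464248 - ⅔*1705*(165464 + 83*1705) = -3464248 - ⅔*1705*(165464 + 141515) = -3464248 - ⅔*1705*306979 = -3464248 - 1046798390/3 = -1057191134/3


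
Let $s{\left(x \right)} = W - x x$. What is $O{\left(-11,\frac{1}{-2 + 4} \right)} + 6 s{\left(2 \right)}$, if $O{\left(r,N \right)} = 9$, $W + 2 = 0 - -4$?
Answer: $-39$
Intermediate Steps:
$W = 2$ ($W = -2 + \left(0 - -4\right) = -2 + \left(0 + 4\right) = -2 + 4 = 2$)
$s{\left(x \right)} = - 2 x^{2}$ ($s{\left(x \right)} = 2 - x x = 2 \left(- x^{2}\right) = - 2 x^{2}$)
$O{\left(-11,\frac{1}{-2 + 4} \right)} + 6 s{\left(2 \right)} = 9 + 6 \left(- 2 \cdot 2^{2}\right) = 9 + 6 \left(\left(-2\right) 4\right) = 9 + 6 \left(-8\right) = 9 - 48 = -39$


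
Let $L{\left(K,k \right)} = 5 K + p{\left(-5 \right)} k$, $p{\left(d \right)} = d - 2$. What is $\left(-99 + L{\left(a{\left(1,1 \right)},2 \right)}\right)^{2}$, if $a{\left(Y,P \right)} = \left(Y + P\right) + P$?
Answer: $9604$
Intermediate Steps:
$p{\left(d \right)} = -2 + d$
$a{\left(Y,P \right)} = Y + 2 P$ ($a{\left(Y,P \right)} = \left(P + Y\right) + P = Y + 2 P$)
$L{\left(K,k \right)} = - 7 k + 5 K$ ($L{\left(K,k \right)} = 5 K + \left(-2 - 5\right) k = 5 K - 7 k = - 7 k + 5 K$)
$\left(-99 + L{\left(a{\left(1,1 \right)},2 \right)}\right)^{2} = \left(-99 + \left(\left(-7\right) 2 + 5 \left(1 + 2 \cdot 1\right)\right)\right)^{2} = \left(-99 - \left(14 - 5 \left(1 + 2\right)\right)\right)^{2} = \left(-99 + \left(-14 + 5 \cdot 3\right)\right)^{2} = \left(-99 + \left(-14 + 15\right)\right)^{2} = \left(-99 + 1\right)^{2} = \left(-98\right)^{2} = 9604$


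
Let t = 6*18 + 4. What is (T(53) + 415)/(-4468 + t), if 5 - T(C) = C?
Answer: -367/4356 ≈ -0.084252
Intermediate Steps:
T(C) = 5 - C
t = 112 (t = 108 + 4 = 112)
(T(53) + 415)/(-4468 + t) = ((5 - 1*53) + 415)/(-4468 + 112) = ((5 - 53) + 415)/(-4356) = (-48 + 415)*(-1/4356) = 367*(-1/4356) = -367/4356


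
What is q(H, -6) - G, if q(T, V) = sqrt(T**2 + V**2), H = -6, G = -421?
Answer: 421 + 6*sqrt(2) ≈ 429.49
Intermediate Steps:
q(H, -6) - G = sqrt((-6)**2 + (-6)**2) - 1*(-421) = sqrt(36 + 36) + 421 = sqrt(72) + 421 = 6*sqrt(2) + 421 = 421 + 6*sqrt(2)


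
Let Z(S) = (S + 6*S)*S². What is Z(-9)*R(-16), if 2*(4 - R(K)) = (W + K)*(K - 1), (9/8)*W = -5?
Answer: 866376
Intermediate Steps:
W = -40/9 (W = (8/9)*(-5) = -40/9 ≈ -4.4444)
R(K) = 4 - (-1 + K)*(-40/9 + K)/2 (R(K) = 4 - (-40/9 + K)*(K - 1)/2 = 4 - (-40/9 + K)*(-1 + K)/2 = 4 - (-1 + K)*(-40/9 + K)/2)
Z(S) = 7*S³ (Z(S) = (7*S)*S² = 7*S³)
Z(-9)*R(-16) = (7*(-9)³)*(16/9 - ½*(-16)² + (49/18)*(-16)) = (7*(-729))*(16/9 - ½*256 - 392/9) = -5103*(16/9 - 128 - 392/9) = -5103*(-1528/9) = 866376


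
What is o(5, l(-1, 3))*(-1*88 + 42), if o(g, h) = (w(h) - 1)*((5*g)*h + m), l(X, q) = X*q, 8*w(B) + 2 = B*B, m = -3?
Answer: -897/2 ≈ -448.50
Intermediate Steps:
w(B) = -¼ + B²/8 (w(B) = -¼ + (B*B)/8 = -¼ + B²/8)
o(g, h) = (-3 + 5*g*h)*(-5/4 + h²/8) (o(g, h) = ((-¼ + h²/8) - 1)*((5*g)*h - 3) = (-5/4 + h²/8)*(5*g*h - 3) = (-5/4 + h²/8)*(-3 + 5*g*h) = (-3 + 5*g*h)*(-5/4 + h²/8))
o(5, l(-1, 3))*(-1*88 + 42) = (15/4 - 3*(-1*3)²/8 - 25/4*5*(-1*3) + (5/8)*5*(-1*3)³)*(-1*88 + 42) = (15/4 - 3/8*(-3)² - 25/4*5*(-3) + (5/8)*5*(-3)³)*(-88 + 42) = (15/4 - 3/8*9 + 375/4 + (5/8)*5*(-27))*(-46) = (15/4 - 27/8 + 375/4 - 675/8)*(-46) = (39/4)*(-46) = -897/2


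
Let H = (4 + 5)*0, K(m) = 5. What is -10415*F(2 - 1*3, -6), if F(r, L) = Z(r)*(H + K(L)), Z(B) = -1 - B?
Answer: 0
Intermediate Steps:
H = 0 (H = 9*0 = 0)
F(r, L) = -5 - 5*r (F(r, L) = (-1 - r)*(0 + 5) = (-1 - r)*5 = -5 - 5*r)
-10415*F(2 - 1*3, -6) = -10415*(-5 - 5*(2 - 1*3)) = -10415*(-5 - 5*(2 - 3)) = -10415*(-5 - 5*(-1)) = -10415*(-5 + 5) = -10415*0 = 0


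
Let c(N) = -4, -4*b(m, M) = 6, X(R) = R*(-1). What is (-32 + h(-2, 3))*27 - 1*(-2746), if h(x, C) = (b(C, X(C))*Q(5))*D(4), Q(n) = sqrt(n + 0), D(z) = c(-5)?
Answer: 1882 + 162*sqrt(5) ≈ 2244.2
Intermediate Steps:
X(R) = -R
b(m, M) = -3/2 (b(m, M) = -1/4*6 = -3/2)
D(z) = -4
Q(n) = sqrt(n)
h(x, C) = 6*sqrt(5) (h(x, C) = -3*sqrt(5)/2*(-4) = 6*sqrt(5))
(-32 + h(-2, 3))*27 - 1*(-2746) = (-32 + 6*sqrt(5))*27 - 1*(-2746) = (-864 + 162*sqrt(5)) + 2746 = 1882 + 162*sqrt(5)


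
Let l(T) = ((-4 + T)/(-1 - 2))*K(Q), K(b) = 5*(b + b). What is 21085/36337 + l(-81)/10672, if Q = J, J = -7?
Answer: 7911245/20058024 ≈ 0.39442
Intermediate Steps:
Q = -7
K(b) = 10*b (K(b) = 5*(2*b) = 10*b)
l(T) = -280/3 + 70*T/3 (l(T) = ((-4 + T)/(-1 - 2))*(10*(-7)) = ((-4 + T)/(-3))*(-70) = ((-4 + T)*(-1/3))*(-70) = (4/3 - T/3)*(-70) = -280/3 + 70*T/3)
21085/36337 + l(-81)/10672 = 21085/36337 + (-280/3 + (70/3)*(-81))/10672 = 21085*(1/36337) + (-280/3 - 1890)*(1/10672) = 21085/36337 - 5950/3*1/10672 = 21085/36337 - 2975/16008 = 7911245/20058024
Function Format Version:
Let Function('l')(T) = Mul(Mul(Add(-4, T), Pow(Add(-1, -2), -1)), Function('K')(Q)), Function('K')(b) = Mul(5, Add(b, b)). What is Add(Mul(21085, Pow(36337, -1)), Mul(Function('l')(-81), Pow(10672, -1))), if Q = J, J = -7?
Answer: Rational(7911245, 20058024) ≈ 0.39442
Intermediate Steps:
Q = -7
Function('K')(b) = Mul(10, b) (Function('K')(b) = Mul(5, Mul(2, b)) = Mul(10, b))
Function('l')(T) = Add(Rational(-280, 3), Mul(Rational(70, 3), T)) (Function('l')(T) = Mul(Mul(Add(-4, T), Pow(Add(-1, -2), -1)), Mul(10, -7)) = Mul(Mul(Add(-4, T), Pow(-3, -1)), -70) = Mul(Mul(Add(-4, T), Rational(-1, 3)), -70) = Mul(Add(Rational(4, 3), Mul(Rational(-1, 3), T)), -70) = Add(Rational(-280, 3), Mul(Rational(70, 3), T)))
Add(Mul(21085, Pow(36337, -1)), Mul(Function('l')(-81), Pow(10672, -1))) = Add(Mul(21085, Pow(36337, -1)), Mul(Add(Rational(-280, 3), Mul(Rational(70, 3), -81)), Pow(10672, -1))) = Add(Mul(21085, Rational(1, 36337)), Mul(Add(Rational(-280, 3), -1890), Rational(1, 10672))) = Add(Rational(21085, 36337), Mul(Rational(-5950, 3), Rational(1, 10672))) = Add(Rational(21085, 36337), Rational(-2975, 16008)) = Rational(7911245, 20058024)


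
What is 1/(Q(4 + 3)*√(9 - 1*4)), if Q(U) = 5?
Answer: √5/25 ≈ 0.089443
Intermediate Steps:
1/(Q(4 + 3)*√(9 - 1*4)) = 1/(5*√(9 - 1*4)) = 1/(5*√(9 - 4)) = 1/(5*√5) = √5/25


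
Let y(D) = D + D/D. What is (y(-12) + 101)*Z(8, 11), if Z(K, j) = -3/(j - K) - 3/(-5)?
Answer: -36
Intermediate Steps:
y(D) = 1 + D (y(D) = D + 1 = 1 + D)
Z(K, j) = 3/5 - 3/(j - K) (Z(K, j) = -3/(j - K) - 3*(-1/5) = -3/(j - K) + 3/5 = 3/5 - 3/(j - K))
(y(-12) + 101)*Z(8, 11) = ((1 - 12) + 101)*(3*(5 + 8 - 1*11)/(5*(8 - 1*11))) = (-11 + 101)*(3*(5 + 8 - 11)/(5*(8 - 11))) = 90*((3/5)*2/(-3)) = 90*((3/5)*(-1/3)*2) = 90*(-2/5) = -36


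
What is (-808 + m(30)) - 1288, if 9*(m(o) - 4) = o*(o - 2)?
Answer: -5996/3 ≈ -1998.7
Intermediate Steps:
m(o) = 4 + o*(-2 + o)/9 (m(o) = 4 + (o*(o - 2))/9 = 4 + (o*(-2 + o))/9 = 4 + o*(-2 + o)/9)
(-808 + m(30)) - 1288 = (-808 + (4 - 2/9*30 + (⅑)*30²)) - 1288 = (-808 + (4 - 20/3 + (⅑)*900)) - 1288 = (-808 + (4 - 20/3 + 100)) - 1288 = (-808 + 292/3) - 1288 = -2132/3 - 1288 = -5996/3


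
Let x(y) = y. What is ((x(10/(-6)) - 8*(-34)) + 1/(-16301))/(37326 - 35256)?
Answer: 6610054/50614605 ≈ 0.13060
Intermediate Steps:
((x(10/(-6)) - 8*(-34)) + 1/(-16301))/(37326 - 35256) = ((10/(-6) - 8*(-34)) + 1/(-16301))/(37326 - 35256) = ((10*(-1/6) + 272) - 1/16301)/2070 = ((-5/3 + 272) - 1/16301)*(1/2070) = (811/3 - 1/16301)*(1/2070) = (13220108/48903)*(1/2070) = 6610054/50614605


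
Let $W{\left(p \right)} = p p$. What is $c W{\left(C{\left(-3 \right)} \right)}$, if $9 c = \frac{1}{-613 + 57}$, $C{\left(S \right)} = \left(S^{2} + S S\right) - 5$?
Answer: $- \frac{169}{5004} \approx -0.033773$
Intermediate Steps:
$C{\left(S \right)} = -5 + 2 S^{2}$ ($C{\left(S \right)} = \left(S^{2} + S^{2}\right) - 5 = 2 S^{2} - 5 = -5 + 2 S^{2}$)
$W{\left(p \right)} = p^{2}$
$c = - \frac{1}{5004}$ ($c = \frac{1}{9 \left(-613 + 57\right)} = \frac{1}{9 \left(-556\right)} = \frac{1}{9} \left(- \frac{1}{556}\right) = - \frac{1}{5004} \approx -0.00019984$)
$c W{\left(C{\left(-3 \right)} \right)} = - \frac{\left(-5 + 2 \left(-3\right)^{2}\right)^{2}}{5004} = - \frac{\left(-5 + 2 \cdot 9\right)^{2}}{5004} = - \frac{\left(-5 + 18\right)^{2}}{5004} = - \frac{13^{2}}{5004} = \left(- \frac{1}{5004}\right) 169 = - \frac{169}{5004}$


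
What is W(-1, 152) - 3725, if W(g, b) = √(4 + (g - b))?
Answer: -3725 + I*√149 ≈ -3725.0 + 12.207*I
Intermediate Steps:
W(g, b) = √(4 + g - b)
W(-1, 152) - 3725 = √(4 - 1 - 1*152) - 3725 = √(4 - 1 - 152) - 3725 = √(-149) - 3725 = I*√149 - 3725 = -3725 + I*√149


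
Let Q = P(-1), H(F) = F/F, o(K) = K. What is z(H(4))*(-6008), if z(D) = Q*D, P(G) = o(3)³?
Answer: -162216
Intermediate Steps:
H(F) = 1
P(G) = 27 (P(G) = 3³ = 27)
Q = 27
z(D) = 27*D
z(H(4))*(-6008) = (27*1)*(-6008) = 27*(-6008) = -162216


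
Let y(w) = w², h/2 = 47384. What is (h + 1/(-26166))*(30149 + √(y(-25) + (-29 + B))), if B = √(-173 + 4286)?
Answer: 10680065690509/3738 + 2479699487*√(596 + 3*√457)/26166 ≈ 2.8596e+9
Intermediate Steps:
B = 3*√457 (B = √4113 = 3*√457 ≈ 64.133)
h = 94768 (h = 2*47384 = 94768)
(h + 1/(-26166))*(30149 + √(y(-25) + (-29 + B))) = (94768 + 1/(-26166))*(30149 + √((-25)² + (-29 + 3*√457))) = (94768 - 1/26166)*(30149 + √(625 + (-29 + 3*√457))) = 2479699487*(30149 + √(596 + 3*√457))/26166 = 10680065690509/3738 + 2479699487*√(596 + 3*√457)/26166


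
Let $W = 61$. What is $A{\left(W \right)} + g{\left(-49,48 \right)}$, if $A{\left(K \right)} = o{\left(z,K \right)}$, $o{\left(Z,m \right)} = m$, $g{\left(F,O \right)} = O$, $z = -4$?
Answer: $109$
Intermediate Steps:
$A{\left(K \right)} = K$
$A{\left(W \right)} + g{\left(-49,48 \right)} = 61 + 48 = 109$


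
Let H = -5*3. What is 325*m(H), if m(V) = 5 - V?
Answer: 6500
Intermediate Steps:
H = -15
325*m(H) = 325*(5 - 1*(-15)) = 325*(5 + 15) = 325*20 = 6500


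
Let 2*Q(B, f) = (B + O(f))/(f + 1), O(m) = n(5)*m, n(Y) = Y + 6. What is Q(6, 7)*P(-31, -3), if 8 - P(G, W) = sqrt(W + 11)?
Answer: 83/2 - 83*sqrt(2)/8 ≈ 26.828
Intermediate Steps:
n(Y) = 6 + Y
P(G, W) = 8 - sqrt(11 + W) (P(G, W) = 8 - sqrt(W + 11) = 8 - sqrt(11 + W))
O(m) = 11*m (O(m) = (6 + 5)*m = 11*m)
Q(B, f) = (B + 11*f)/(2*(1 + f)) (Q(B, f) = ((B + 11*f)/(f + 1))/2 = ((B + 11*f)/(1 + f))/2 = (B + 11*f)/(2*(1 + f)))
Q(6, 7)*P(-31, -3) = ((6 + 11*7)/(2*(1 + 7)))*(8 - sqrt(11 - 3)) = ((1/2)*(6 + 77)/8)*(8 - sqrt(8)) = ((1/2)*(1/8)*83)*(8 - 2*sqrt(2)) = 83*(8 - 2*sqrt(2))/16 = 83/2 - 83*sqrt(2)/8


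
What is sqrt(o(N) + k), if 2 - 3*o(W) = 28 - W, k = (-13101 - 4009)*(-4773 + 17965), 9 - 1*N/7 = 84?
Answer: I*sqrt(2031437733)/3 ≈ 15024.0*I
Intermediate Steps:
N = -525 (N = 63 - 7*84 = 63 - 588 = -525)
k = -225715120 (k = -17110*13192 = -225715120)
o(W) = -26/3 + W/3 (o(W) = 2/3 - (28 - W)/3 = 2/3 + (-28/3 + W/3) = -26/3 + W/3)
sqrt(o(N) + k) = sqrt((-26/3 + (1/3)*(-525)) - 225715120) = sqrt((-26/3 - 175) - 225715120) = sqrt(-551/3 - 225715120) = sqrt(-677145911/3) = I*sqrt(2031437733)/3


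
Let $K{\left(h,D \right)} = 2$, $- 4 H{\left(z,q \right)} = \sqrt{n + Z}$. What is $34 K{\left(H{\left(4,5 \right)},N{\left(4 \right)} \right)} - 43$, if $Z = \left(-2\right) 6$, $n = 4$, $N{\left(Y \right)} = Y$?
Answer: $25$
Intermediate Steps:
$Z = -12$
$H{\left(z,q \right)} = - \frac{i \sqrt{2}}{2}$ ($H{\left(z,q \right)} = - \frac{\sqrt{4 - 12}}{4} = - \frac{\sqrt{-8}}{4} = - \frac{2 i \sqrt{2}}{4} = - \frac{i \sqrt{2}}{2}$)
$34 K{\left(H{\left(4,5 \right)},N{\left(4 \right)} \right)} - 43 = 34 \cdot 2 - 43 = 68 - 43 = 25$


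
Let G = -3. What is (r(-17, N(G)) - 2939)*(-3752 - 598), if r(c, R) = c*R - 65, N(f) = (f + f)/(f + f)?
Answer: 13141350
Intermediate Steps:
N(f) = 1 (N(f) = (2*f)/((2*f)) = (2*f)*(1/(2*f)) = 1)
r(c, R) = -65 + R*c (r(c, R) = R*c - 65 = -65 + R*c)
(r(-17, N(G)) - 2939)*(-3752 - 598) = ((-65 + 1*(-17)) - 2939)*(-3752 - 598) = ((-65 - 17) - 2939)*(-4350) = (-82 - 2939)*(-4350) = -3021*(-4350) = 13141350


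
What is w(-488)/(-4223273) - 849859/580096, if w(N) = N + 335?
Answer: -3589097813819/2449903774208 ≈ -1.4650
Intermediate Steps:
w(N) = 335 + N
w(-488)/(-4223273) - 849859/580096 = (335 - 488)/(-4223273) - 849859/580096 = -153*(-1/4223273) - 849859*1/580096 = 153/4223273 - 849859/580096 = -3589097813819/2449903774208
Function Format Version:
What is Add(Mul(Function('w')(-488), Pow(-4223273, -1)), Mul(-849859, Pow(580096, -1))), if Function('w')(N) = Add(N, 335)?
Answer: Rational(-3589097813819, 2449903774208) ≈ -1.4650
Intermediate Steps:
Function('w')(N) = Add(335, N)
Add(Mul(Function('w')(-488), Pow(-4223273, -1)), Mul(-849859, Pow(580096, -1))) = Add(Mul(Add(335, -488), Pow(-4223273, -1)), Mul(-849859, Pow(580096, -1))) = Add(Mul(-153, Rational(-1, 4223273)), Mul(-849859, Rational(1, 580096))) = Add(Rational(153, 4223273), Rational(-849859, 580096)) = Rational(-3589097813819, 2449903774208)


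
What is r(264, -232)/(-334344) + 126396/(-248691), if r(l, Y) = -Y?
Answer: -1763226689/3464514321 ≈ -0.50894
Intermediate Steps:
r(264, -232)/(-334344) + 126396/(-248691) = -1*(-232)/(-334344) + 126396/(-248691) = 232*(-1/334344) + 126396*(-1/248691) = -29/41793 - 42132/82897 = -1763226689/3464514321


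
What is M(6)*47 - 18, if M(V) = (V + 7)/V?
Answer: 503/6 ≈ 83.833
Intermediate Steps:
M(V) = (7 + V)/V
M(6)*47 - 18 = ((7 + 6)/6)*47 - 18 = ((⅙)*13)*47 - 18 = (13/6)*47 - 18 = 611/6 - 18 = 503/6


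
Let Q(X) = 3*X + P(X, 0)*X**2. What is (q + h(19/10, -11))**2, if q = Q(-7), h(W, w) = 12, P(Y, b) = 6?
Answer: 81225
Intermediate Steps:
Q(X) = 3*X + 6*X**2
q = 273 (q = 3*(-7)*(1 + 2*(-7)) = 3*(-7)*(1 - 14) = 3*(-7)*(-13) = 273)
(q + h(19/10, -11))**2 = (273 + 12)**2 = 285**2 = 81225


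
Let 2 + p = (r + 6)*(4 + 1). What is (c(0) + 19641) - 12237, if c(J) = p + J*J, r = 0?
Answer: 7432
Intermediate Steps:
p = 28 (p = -2 + (0 + 6)*(4 + 1) = -2 + 6*5 = -2 + 30 = 28)
c(J) = 28 + J² (c(J) = 28 + J*J = 28 + J²)
(c(0) + 19641) - 12237 = ((28 + 0²) + 19641) - 12237 = ((28 + 0) + 19641) - 12237 = (28 + 19641) - 12237 = 19669 - 12237 = 7432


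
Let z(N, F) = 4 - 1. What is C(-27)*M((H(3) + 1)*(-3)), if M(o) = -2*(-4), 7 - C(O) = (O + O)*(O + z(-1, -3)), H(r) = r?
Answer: -10312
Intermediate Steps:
z(N, F) = 3
C(O) = 7 - 2*O*(3 + O) (C(O) = 7 - (O + O)*(O + 3) = 7 - 2*O*(3 + O))
M(o) = 8
C(-27)*M((H(3) + 1)*(-3)) = (7 - 6*(-27) - 2*(-27)**2)*8 = (7 + 162 - 2*729)*8 = (7 + 162 - 1458)*8 = -1289*8 = -10312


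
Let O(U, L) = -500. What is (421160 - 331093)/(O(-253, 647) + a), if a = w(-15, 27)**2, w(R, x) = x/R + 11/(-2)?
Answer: -9006700/44671 ≈ -201.62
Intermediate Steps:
w(R, x) = -11/2 + x/R (w(R, x) = x/R + 11*(-1/2) = x/R - 11/2 = -11/2 + x/R)
a = 5329/100 (a = (-11/2 + 27/(-15))**2 = (-11/2 + 27*(-1/15))**2 = (-11/2 - 9/5)**2 = (-73/10)**2 = 5329/100 ≈ 53.290)
(421160 - 331093)/(O(-253, 647) + a) = (421160 - 331093)/(-500 + 5329/100) = 90067/(-44671/100) = 90067*(-100/44671) = -9006700/44671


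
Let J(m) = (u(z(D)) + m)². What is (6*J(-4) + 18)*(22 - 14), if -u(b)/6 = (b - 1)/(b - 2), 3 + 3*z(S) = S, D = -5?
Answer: 185664/49 ≈ 3789.1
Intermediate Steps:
z(S) = -1 + S/3
u(b) = -6*(-1 + b)/(-2 + b) (u(b) = -6*(b - 1)/(b - 2) = -6*(-1 + b)/(-2 + b))
J(m) = (-33/7 + m)² (J(m) = (6*(1 - (-1 + (⅓)*(-5)))/(-2 + (-1 + (⅓)*(-5))) + m)² = (6*(1 - (-1 - 5/3))/(-2 + (-1 - 5/3)) + m)² = (6*(1 - 1*(-8/3))/(-2 - 8/3) + m)² = (6*(1 + 8/3)/(-14/3) + m)² = (6*(-3/14)*(11/3) + m)² = (-33/7 + m)²)
(6*J(-4) + 18)*(22 - 14) = (6*((-33 + 7*(-4))²/49) + 18)*(22 - 14) = (6*((-33 - 28)²/49) + 18)*8 = (6*((1/49)*(-61)²) + 18)*8 = (6*((1/49)*3721) + 18)*8 = (6*(3721/49) + 18)*8 = (22326/49 + 18)*8 = (23208/49)*8 = 185664/49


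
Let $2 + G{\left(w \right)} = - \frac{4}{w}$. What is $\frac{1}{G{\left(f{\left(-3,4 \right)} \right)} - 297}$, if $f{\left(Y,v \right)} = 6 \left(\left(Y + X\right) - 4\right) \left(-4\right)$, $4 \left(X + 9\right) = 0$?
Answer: $- \frac{96}{28705} \approx -0.0033444$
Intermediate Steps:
$X = -9$ ($X = -9 + \frac{1}{4} \cdot 0 = -9 + 0 = -9$)
$f{\left(Y,v \right)} = 312 - 24 Y$ ($f{\left(Y,v \right)} = 6 \left(\left(Y - 9\right) - 4\right) \left(-4\right) = 6 \left(\left(-9 + Y\right) - 4\right) \left(-4\right) = 6 \left(-13 + Y\right) \left(-4\right) = \left(-78 + 6 Y\right) \left(-4\right) = 312 - 24 Y$)
$G{\left(w \right)} = -2 - \frac{4}{w}$
$\frac{1}{G{\left(f{\left(-3,4 \right)} \right)} - 297} = \frac{1}{\left(-2 - \frac{4}{312 - -72}\right) - 297} = \frac{1}{\left(-2 - \frac{4}{312 + 72}\right) - 297} = \frac{1}{\left(-2 - \frac{4}{384}\right) - 297} = \frac{1}{\left(-2 - \frac{1}{96}\right) - 297} = \frac{1}{- \frac{193}{96} - 297} = \frac{1}{- \frac{28705}{96}} = - \frac{96}{28705}$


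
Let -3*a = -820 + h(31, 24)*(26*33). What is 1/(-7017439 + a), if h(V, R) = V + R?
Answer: -3/21098687 ≈ -1.4219e-7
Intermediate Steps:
h(V, R) = R + V
a = -46370/3 (a = -(-820 + (24 + 31)*(26*33))/3 = -(-820 + 55*858)/3 = -(-820 + 47190)/3 = -⅓*46370 = -46370/3 ≈ -15457.)
1/(-7017439 + a) = 1/(-7017439 - 46370/3) = 1/(-21098687/3) = -3/21098687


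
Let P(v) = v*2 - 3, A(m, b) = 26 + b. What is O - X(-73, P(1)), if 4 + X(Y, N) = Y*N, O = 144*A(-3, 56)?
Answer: 11739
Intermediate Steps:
O = 11808 (O = 144*(26 + 56) = 144*82 = 11808)
P(v) = -3 + 2*v (P(v) = 2*v - 3 = -3 + 2*v)
X(Y, N) = -4 + N*Y (X(Y, N) = -4 + Y*N = -4 + N*Y)
O - X(-73, P(1)) = 11808 - (-4 + (-3 + 2*1)*(-73)) = 11808 - (-4 + (-3 + 2)*(-73)) = 11808 - (-4 - 1*(-73)) = 11808 - (-4 + 73) = 11808 - 1*69 = 11808 - 69 = 11739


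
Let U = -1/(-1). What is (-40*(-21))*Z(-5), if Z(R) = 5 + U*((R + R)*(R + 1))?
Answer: 37800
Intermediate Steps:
U = 1 (U = -1*(-1) = 1)
Z(R) = 5 + 2*R*(1 + R) (Z(R) = 5 + 1*((R + R)*(R + 1)) = 5 + 1*((2*R)*(1 + R)) = 5 + 1*(2*R*(1 + R)) = 5 + 2*R*(1 + R))
(-40*(-21))*Z(-5) = (-40*(-21))*(5 + 2*(-5) + 2*(-5)**2) = 840*(5 - 10 + 2*25) = 840*(5 - 10 + 50) = 840*45 = 37800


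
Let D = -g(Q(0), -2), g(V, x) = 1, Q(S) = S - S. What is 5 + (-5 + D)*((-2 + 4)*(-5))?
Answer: 65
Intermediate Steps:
Q(S) = 0
D = -1 (D = -1*1 = -1)
5 + (-5 + D)*((-2 + 4)*(-5)) = 5 + (-5 - 1)*((-2 + 4)*(-5)) = 5 - 12*(-5) = 5 - 6*(-10) = 5 + 60 = 65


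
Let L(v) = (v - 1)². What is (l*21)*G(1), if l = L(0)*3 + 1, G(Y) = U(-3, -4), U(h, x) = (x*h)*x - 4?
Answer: -4368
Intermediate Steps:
U(h, x) = -4 + h*x² (U(h, x) = (h*x)*x - 4 = h*x² - 4 = -4 + h*x²)
L(v) = (-1 + v)²
G(Y) = -52 (G(Y) = -4 - 3*(-4)² = -4 - 3*16 = -4 - 48 = -52)
l = 4 (l = (-1 + 0)²*3 + 1 = (-1)²*3 + 1 = 1*3 + 1 = 3 + 1 = 4)
(l*21)*G(1) = (4*21)*(-52) = 84*(-52) = -4368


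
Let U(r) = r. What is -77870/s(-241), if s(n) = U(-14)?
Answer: 38935/7 ≈ 5562.1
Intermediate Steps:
s(n) = -14
-77870/s(-241) = -77870/(-14) = -77870*(-1/14) = 38935/7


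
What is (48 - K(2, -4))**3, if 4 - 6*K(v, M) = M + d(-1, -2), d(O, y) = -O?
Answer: 22188041/216 ≈ 1.0272e+5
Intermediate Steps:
K(v, M) = 1/2 - M/6 (K(v, M) = 2/3 - (M - 1*(-1))/6 = 2/3 - (M + 1)/6 = 2/3 - (1 + M)/6 = 2/3 + (-1/6 - M/6) = 1/2 - M/6)
(48 - K(2, -4))**3 = (48 - (1/2 - 1/6*(-4)))**3 = (48 - (1/2 + 2/3))**3 = (48 - 1*7/6)**3 = (48 - 7/6)**3 = (281/6)**3 = 22188041/216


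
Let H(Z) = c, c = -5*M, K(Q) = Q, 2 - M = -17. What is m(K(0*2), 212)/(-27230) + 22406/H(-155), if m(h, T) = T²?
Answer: -61438506/258685 ≈ -237.50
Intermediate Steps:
M = 19 (M = 2 - 1*(-17) = 2 + 17 = 19)
c = -95 (c = -5*19 = -1*95 = -95)
H(Z) = -95
m(K(0*2), 212)/(-27230) + 22406/H(-155) = 212²/(-27230) + 22406/(-95) = 44944*(-1/27230) + 22406*(-1/95) = -22472/13615 - 22406/95 = -61438506/258685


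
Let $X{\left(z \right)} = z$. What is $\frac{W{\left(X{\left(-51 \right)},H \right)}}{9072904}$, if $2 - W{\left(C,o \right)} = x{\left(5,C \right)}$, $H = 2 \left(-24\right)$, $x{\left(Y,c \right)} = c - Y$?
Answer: $\frac{29}{4536452} \approx 6.3927 \cdot 10^{-6}$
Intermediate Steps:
$H = -48$
$W{\left(C,o \right)} = 7 - C$ ($W{\left(C,o \right)} = 2 - \left(C - 5\right) = 2 - \left(-5 + C\right) = 7 - C$)
$\frac{W{\left(X{\left(-51 \right)},H \right)}}{9072904} = \frac{7 - -51}{9072904} = \left(7 + 51\right) \frac{1}{9072904} = 58 \cdot \frac{1}{9072904} = \frac{29}{4536452}$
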